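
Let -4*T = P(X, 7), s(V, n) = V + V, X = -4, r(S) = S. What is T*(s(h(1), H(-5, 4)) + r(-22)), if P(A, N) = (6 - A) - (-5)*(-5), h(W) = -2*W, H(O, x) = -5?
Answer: -195/2 ≈ -97.500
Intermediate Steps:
s(V, n) = 2*V
P(A, N) = -19 - A (P(A, N) = (6 - A) - 1*25 = (6 - A) - 25 = -19 - A)
T = 15/4 (T = -(-19 - 1*(-4))/4 = -(-19 + 4)/4 = -1/4*(-15) = 15/4 ≈ 3.7500)
T*(s(h(1), H(-5, 4)) + r(-22)) = 15*(2*(-2*1) - 22)/4 = 15*(2*(-2) - 22)/4 = 15*(-4 - 22)/4 = (15/4)*(-26) = -195/2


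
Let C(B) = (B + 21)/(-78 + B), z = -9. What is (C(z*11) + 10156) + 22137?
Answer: 1905313/59 ≈ 32293.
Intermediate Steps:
C(B) = (21 + B)/(-78 + B)
(C(z*11) + 10156) + 22137 = ((21 - 9*11)/(-78 - 9*11) + 10156) + 22137 = ((21 - 99)/(-78 - 99) + 10156) + 22137 = (-78/(-177) + 10156) + 22137 = (-1/177*(-78) + 10156) + 22137 = (26/59 + 10156) + 22137 = 599230/59 + 22137 = 1905313/59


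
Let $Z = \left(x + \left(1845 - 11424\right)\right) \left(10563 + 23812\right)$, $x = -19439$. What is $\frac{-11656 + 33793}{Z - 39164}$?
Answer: $- \frac{22137}{997532914} \approx -2.2192 \cdot 10^{-5}$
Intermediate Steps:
$Z = -997493750$ ($Z = \left(-19439 + \left(1845 - 11424\right)\right) \left(10563 + 23812\right) = \left(-19439 + \left(1845 - 11424\right)\right) 34375 = \left(-19439 - 9579\right) 34375 = \left(-29018\right) 34375 = -997493750$)
$\frac{-11656 + 33793}{Z - 39164} = \frac{-11656 + 33793}{-997493750 - 39164} = \frac{22137}{-997532914} = 22137 \left(- \frac{1}{997532914}\right) = - \frac{22137}{997532914}$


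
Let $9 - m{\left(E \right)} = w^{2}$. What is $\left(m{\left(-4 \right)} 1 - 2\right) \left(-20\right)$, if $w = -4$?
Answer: $180$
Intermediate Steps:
$m{\left(E \right)} = -7$ ($m{\left(E \right)} = 9 - \left(-4\right)^{2} = 9 - 16 = -7$)
$\left(m{\left(-4 \right)} 1 - 2\right) \left(-20\right) = \left(\left(-7\right) 1 - 2\right) \left(-20\right) = \left(-7 - 2\right) \left(-20\right) = \left(-9\right) \left(-20\right) = 180$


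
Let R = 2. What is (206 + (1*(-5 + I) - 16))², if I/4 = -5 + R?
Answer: 29929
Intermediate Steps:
I = -12 (I = 4*(-5 + 2) = 4*(-3) = -12)
(206 + (1*(-5 + I) - 16))² = (206 + (1*(-5 - 12) - 16))² = (206 + (1*(-17) - 16))² = (206 + (-17 - 16))² = (206 - 33)² = 173² = 29929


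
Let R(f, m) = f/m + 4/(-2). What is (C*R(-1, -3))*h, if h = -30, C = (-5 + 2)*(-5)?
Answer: 750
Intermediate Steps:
R(f, m) = -2 + f/m (R(f, m) = f/m + 4*(-½) = f/m - 2 = -2 + f/m)
C = 15 (C = -3*(-5) = 15)
(C*R(-1, -3))*h = (15*(-2 - 1/(-3)))*(-30) = (15*(-2 - 1*(-⅓)))*(-30) = (15*(-2 + ⅓))*(-30) = (15*(-5/3))*(-30) = -25*(-30) = 750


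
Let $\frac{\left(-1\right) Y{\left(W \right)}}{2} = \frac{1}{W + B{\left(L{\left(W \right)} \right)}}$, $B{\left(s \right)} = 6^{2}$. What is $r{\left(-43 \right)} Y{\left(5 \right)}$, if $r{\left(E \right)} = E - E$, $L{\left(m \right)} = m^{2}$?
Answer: $0$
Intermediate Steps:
$r{\left(E \right)} = 0$
$B{\left(s \right)} = 36$
$Y{\left(W \right)} = - \frac{2}{36 + W}$ ($Y{\left(W \right)} = - \frac{2}{W + 36} = - \frac{2}{36 + W}$)
$r{\left(-43 \right)} Y{\left(5 \right)} = 0 \left(- \frac{2}{36 + 5}\right) = 0 \left(- \frac{2}{41}\right) = 0$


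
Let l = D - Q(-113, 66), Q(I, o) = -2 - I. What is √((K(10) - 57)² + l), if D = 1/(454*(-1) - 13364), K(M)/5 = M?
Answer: I*√241594194/1974 ≈ 7.874*I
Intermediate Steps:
K(M) = 5*M
D = -1/13818 (D = 1/(-454 - 13364) = 1/(-13818) = -1/13818 ≈ -7.2369e-5)
l = -1533799/13818 (l = -1/13818 - (-2 - 1*(-113)) = -1/13818 - (-2 + 113) = -1/13818 - 1*111 = -1/13818 - 111 = -1533799/13818 ≈ -111.00)
√((K(10) - 57)² + l) = √((5*10 - 57)² - 1533799/13818) = √((50 - 57)² - 1533799/13818) = √((-7)² - 1533799/13818) = √(49 - 1533799/13818) = √(-856717/13818) = I*√241594194/1974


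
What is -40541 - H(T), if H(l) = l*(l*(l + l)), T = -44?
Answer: 129827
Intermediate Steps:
H(l) = 2*l³ (H(l) = l*(l*(2*l)) = l*(2*l²) = 2*l³)
-40541 - H(T) = -40541 - 2*(-44)³ = -40541 - 2*(-85184) = -40541 - 1*(-170368) = -40541 + 170368 = 129827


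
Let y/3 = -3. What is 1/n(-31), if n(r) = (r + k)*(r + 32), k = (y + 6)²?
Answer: -1/22 ≈ -0.045455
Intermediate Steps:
y = -9 (y = 3*(-3) = -9)
k = 9 (k = (-9 + 6)² = (-3)² = 9)
n(r) = (9 + r)*(32 + r) (n(r) = (r + 9)*(r + 32) = (9 + r)*(32 + r))
1/n(-31) = 1/(288 + (-31)² + 41*(-31)) = 1/(288 + 961 - 1271) = 1/(-22) = -1/22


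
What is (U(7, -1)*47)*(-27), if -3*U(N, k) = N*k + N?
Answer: 0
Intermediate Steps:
U(N, k) = -N/3 - N*k/3 (U(N, k) = -(N*k + N)/3 = -(N + N*k)/3 = -N/3 - N*k/3)
(U(7, -1)*47)*(-27) = (-⅓*7*(1 - 1)*47)*(-27) = (-⅓*7*0*47)*(-27) = (0*47)*(-27) = 0*(-27) = 0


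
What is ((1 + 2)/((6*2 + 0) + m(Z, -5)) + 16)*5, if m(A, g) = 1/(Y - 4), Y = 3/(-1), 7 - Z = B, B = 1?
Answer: 6745/83 ≈ 81.265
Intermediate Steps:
Z = 6 (Z = 7 - 1*1 = 7 - 1 = 6)
Y = -3 (Y = 3*(-1) = -3)
m(A, g) = -1/7 (m(A, g) = 1/(-3 - 4) = 1/(-7) = -1/7)
((1 + 2)/((6*2 + 0) + m(Z, -5)) + 16)*5 = ((1 + 2)/((6*2 + 0) - 1/7) + 16)*5 = (3/((12 + 0) - 1/7) + 16)*5 = (3/(12 - 1/7) + 16)*5 = (3/(83/7) + 16)*5 = (3*(7/83) + 16)*5 = (21/83 + 16)*5 = (1349/83)*5 = 6745/83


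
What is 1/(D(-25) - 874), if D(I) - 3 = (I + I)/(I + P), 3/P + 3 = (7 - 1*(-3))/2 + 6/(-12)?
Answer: -23/19983 ≈ -0.0011510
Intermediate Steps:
P = 2 (P = 3/(-3 + ((7 - 1*(-3))/2 + 6/(-12))) = 3/(-3 + ((7 + 3)*(1/2) + 6*(-1/12))) = 3/(-3 + (10*(1/2) - 1/2)) = 3/(-3 + (5 - 1/2)) = 3/(-3 + 9/2) = 3/(3/2) = 3*(2/3) = 2)
D(I) = 3 + 2*I/(2 + I) (D(I) = 3 + (I + I)/(I + 2) = 3 + (2*I)/(2 + I) = 3 + 2*I/(2 + I))
1/(D(-25) - 874) = 1/((6 + 5*(-25))/(2 - 25) - 874) = 1/((6 - 125)/(-23) - 874) = 1/(-1/23*(-119) - 874) = 1/(119/23 - 874) = 1/(-19983/23) = -23/19983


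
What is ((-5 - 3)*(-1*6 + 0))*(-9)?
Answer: -432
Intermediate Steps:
((-5 - 3)*(-1*6 + 0))*(-9) = -8*(-6 + 0)*(-9) = -8*(-6)*(-9) = 48*(-9) = -432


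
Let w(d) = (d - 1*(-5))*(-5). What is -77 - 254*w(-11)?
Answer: -7697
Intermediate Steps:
w(d) = -25 - 5*d (w(d) = (d + 5)*(-5) = (5 + d)*(-5) = -25 - 5*d)
-77 - 254*w(-11) = -77 - 254*(-25 - 5*(-11)) = -77 - 254*(-25 + 55) = -77 - 254*30 = -77 - 7620 = -7697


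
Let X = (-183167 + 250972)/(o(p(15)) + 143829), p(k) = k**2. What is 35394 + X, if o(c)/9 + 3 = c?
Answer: 5161468643/145827 ≈ 35394.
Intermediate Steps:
o(c) = -27 + 9*c
X = 67805/145827 (X = (-183167 + 250972)/((-27 + 9*15**2) + 143829) = 67805/((-27 + 9*225) + 143829) = 67805/((-27 + 2025) + 143829) = 67805/(1998 + 143829) = 67805/145827 ≈ 0.46497)
35394 + X = 35394 + 67805/145827 = 5161468643/145827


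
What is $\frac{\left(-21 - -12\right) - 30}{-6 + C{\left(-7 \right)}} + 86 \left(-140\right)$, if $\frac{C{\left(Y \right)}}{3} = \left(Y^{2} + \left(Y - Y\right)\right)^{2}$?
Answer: $- \frac{28883973}{2399} \approx -12040.0$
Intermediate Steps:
$C{\left(Y \right)} = 3 Y^{4}$ ($C{\left(Y \right)} = 3 \left(Y^{2} + \left(Y - Y\right)\right)^{2} = 3 \left(Y^{2} + 0\right)^{2} = 3 \left(Y^{2}\right)^{2} = 3 Y^{4}$)
$\frac{\left(-21 - -12\right) - 30}{-6 + C{\left(-7 \right)}} + 86 \left(-140\right) = \frac{\left(-21 - -12\right) - 30}{-6 + 3 \left(-7\right)^{4}} + 86 \left(-140\right) = \frac{\left(-21 + 12\right) - 30}{-6 + 3 \cdot 2401} - 12040 = \frac{-9 - 30}{-6 + 7203} - 12040 = - \frac{39}{7197} - 12040 = \left(-39\right) \frac{1}{7197} - 12040 = - \frac{13}{2399} - 12040 = - \frac{28883973}{2399}$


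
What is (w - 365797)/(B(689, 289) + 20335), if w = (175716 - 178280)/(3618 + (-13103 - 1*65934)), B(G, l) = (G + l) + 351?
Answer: -27588041379/1633877216 ≈ -16.885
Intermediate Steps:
B(G, l) = 351 + G + l
w = 2564/75419 (w = -2564/(3618 + (-13103 - 65934)) = -2564/(3618 - 79037) = -2564/(-75419) = -2564*(-1/75419) = 2564/75419 ≈ 0.033997)
(w - 365797)/(B(689, 289) + 20335) = (2564/75419 - 365797)/((351 + 689 + 289) + 20335) = -27588041379/(75419*(1329 + 20335)) = -27588041379/75419/21664 = -27588041379/75419*1/21664 = -27588041379/1633877216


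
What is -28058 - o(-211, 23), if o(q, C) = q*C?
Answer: -23205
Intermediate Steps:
o(q, C) = C*q
-28058 - o(-211, 23) = -28058 - 23*(-211) = -28058 - 1*(-4853) = -28058 + 4853 = -23205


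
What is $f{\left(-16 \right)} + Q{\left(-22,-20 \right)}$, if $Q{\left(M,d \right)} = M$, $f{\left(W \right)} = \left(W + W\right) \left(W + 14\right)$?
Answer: $42$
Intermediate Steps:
$f{\left(W \right)} = 2 W \left(14 + W\right)$
$f{\left(-16 \right)} + Q{\left(-22,-20 \right)} = 2 \left(-16\right) \left(14 - 16\right) - 22 = 2 \left(-16\right) \left(-2\right) - 22 = 64 - 22 = 42$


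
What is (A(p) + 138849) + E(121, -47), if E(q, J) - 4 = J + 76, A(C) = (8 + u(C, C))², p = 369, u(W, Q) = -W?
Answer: 269203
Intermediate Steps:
A(C) = (8 - C)²
E(q, J) = 80 + J (E(q, J) = 4 + (J + 76) = 4 + (76 + J) = 80 + J)
(A(p) + 138849) + E(121, -47) = ((-8 + 369)² + 138849) + (80 - 47) = (361² + 138849) + 33 = (130321 + 138849) + 33 = 269170 + 33 = 269203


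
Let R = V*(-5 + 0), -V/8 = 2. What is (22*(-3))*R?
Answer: -5280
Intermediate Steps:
V = -16 (V = -8*2 = -16)
R = 80 (R = -16*(-5 + 0) = -16*(-5) = 80)
(22*(-3))*R = (22*(-3))*80 = -66*80 = -5280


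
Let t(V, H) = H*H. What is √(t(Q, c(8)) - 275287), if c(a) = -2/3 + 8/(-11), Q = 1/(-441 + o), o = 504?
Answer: I*√299785427/33 ≈ 524.68*I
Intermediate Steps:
Q = 1/63 (Q = 1/(-441 + 504) = 1/63 ≈ 0.015873)
c(a) = -46/33 (c(a) = -2*⅓ + 8*(-1/11) = -⅔ - 8/11 = -46/33)
t(V, H) = H²
√(t(Q, c(8)) - 275287) = √((-46/33)² - 275287) = √(2116/1089 - 275287) = √(-299785427/1089) = I*√299785427/33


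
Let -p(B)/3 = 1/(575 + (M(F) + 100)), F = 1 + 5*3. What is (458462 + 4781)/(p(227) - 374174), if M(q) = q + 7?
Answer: -323343614/261173455 ≈ -1.2380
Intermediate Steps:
F = 16 (F = 1 + 15 = 16)
M(q) = 7 + q
p(B) = -3/698 (p(B) = -3/(575 + ((7 + 16) + 100)) = -3/(575 + (23 + 100)) = -3/(575 + 123) = -3/698)
(458462 + 4781)/(p(227) - 374174) = (458462 + 4781)/(-3/698 - 374174) = 463243/(-261173455/698) = 463243*(-698/261173455) = -323343614/261173455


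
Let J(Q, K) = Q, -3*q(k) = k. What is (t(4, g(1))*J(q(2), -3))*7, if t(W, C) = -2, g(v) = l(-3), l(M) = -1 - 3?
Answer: 28/3 ≈ 9.3333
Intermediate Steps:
q(k) = -k/3
l(M) = -4
g(v) = -4
(t(4, g(1))*J(q(2), -3))*7 = -(-2)*2/3*7 = -2*(-2/3)*7 = (4/3)*7 = 28/3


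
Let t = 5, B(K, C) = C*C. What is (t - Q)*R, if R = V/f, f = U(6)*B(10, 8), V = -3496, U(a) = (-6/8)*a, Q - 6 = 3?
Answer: -437/9 ≈ -48.556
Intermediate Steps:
Q = 9 (Q = 6 + 3 = 9)
B(K, C) = C²
U(a) = -3*a/4 (U(a) = (-6*⅛)*a = -3*a/4)
f = -288 (f = -¾*6*8² = -9/2*64 = -288)
R = 437/36 (R = -3496/(-288) = -3496*(-1/288) = 437/36 ≈ 12.139)
(t - Q)*R = (5 - 1*9)*(437/36) = (5 - 9)*(437/36) = -4*437/36 = -437/9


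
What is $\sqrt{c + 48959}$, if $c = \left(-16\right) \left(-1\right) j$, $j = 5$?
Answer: $\sqrt{49039} \approx 221.45$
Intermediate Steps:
$c = 80$ ($c = \left(-16\right) \left(-1\right) 5 = 16 \cdot 5 = 80$)
$\sqrt{c + 48959} = \sqrt{80 + 48959} = \sqrt{49039}$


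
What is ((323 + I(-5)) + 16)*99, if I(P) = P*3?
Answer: 32076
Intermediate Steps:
I(P) = 3*P
((323 + I(-5)) + 16)*99 = ((323 + 3*(-5)) + 16)*99 = ((323 - 15) + 16)*99 = (308 + 16)*99 = 324*99 = 32076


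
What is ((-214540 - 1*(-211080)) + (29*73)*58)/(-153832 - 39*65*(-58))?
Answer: -59663/3401 ≈ -17.543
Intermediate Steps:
((-214540 - 1*(-211080)) + (29*73)*58)/(-153832 - 39*65*(-58)) = ((-214540 + 211080) + 2117*58)/(-153832 - 2535*(-58)) = (-3460 + 122786)/(-153832 + 147030) = 119326/(-6802) = 119326*(-1/6802) = -59663/3401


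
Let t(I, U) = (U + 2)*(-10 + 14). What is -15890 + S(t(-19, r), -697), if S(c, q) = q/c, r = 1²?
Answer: -191377/12 ≈ -15948.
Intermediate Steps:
r = 1
t(I, U) = 8 + 4*U (t(I, U) = (2 + U)*4 = 8 + 4*U)
-15890 + S(t(-19, r), -697) = -15890 - 697/(8 + 4*1) = -15890 - 697/(8 + 4) = -15890 - 697/12 = -191377/12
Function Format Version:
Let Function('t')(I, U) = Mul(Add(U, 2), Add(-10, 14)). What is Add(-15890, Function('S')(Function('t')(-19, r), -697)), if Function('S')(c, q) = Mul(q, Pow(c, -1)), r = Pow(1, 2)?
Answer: Rational(-191377, 12) ≈ -15948.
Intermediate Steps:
r = 1
Function('t')(I, U) = Add(8, Mul(4, U)) (Function('t')(I, U) = Mul(Add(2, U), 4) = Add(8, Mul(4, U)))
Add(-15890, Function('S')(Function('t')(-19, r), -697)) = Add(-15890, Mul(-697, Pow(Add(8, Mul(4, 1)), -1))) = Add(-15890, Mul(-697, Pow(Add(8, 4), -1))) = Add(-15890, Mul(-697, Pow(12, -1))) = Add(-15890, Mul(-697, Rational(1, 12))) = Add(-15890, Rational(-697, 12)) = Rational(-191377, 12)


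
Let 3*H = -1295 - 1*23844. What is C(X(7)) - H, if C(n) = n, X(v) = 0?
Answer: 25139/3 ≈ 8379.7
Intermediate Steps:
H = -25139/3 (H = (-1295 - 1*23844)/3 = (-1295 - 23844)/3 = (⅓)*(-25139) = -25139/3 ≈ -8379.7)
C(X(7)) - H = 0 - 1*(-25139/3) = 0 + 25139/3 = 25139/3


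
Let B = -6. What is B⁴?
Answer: 1296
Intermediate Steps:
B⁴ = (-6)⁴ = 1296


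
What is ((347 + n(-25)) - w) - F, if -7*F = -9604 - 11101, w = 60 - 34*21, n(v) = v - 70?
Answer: -14363/7 ≈ -2051.9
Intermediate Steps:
n(v) = -70 + v
w = -654 (w = 60 - 714 = -654)
F = 20705/7 (F = -(-9604 - 11101)/7 = -⅐*(-20705) = 20705/7 ≈ 2957.9)
((347 + n(-25)) - w) - F = ((347 + (-70 - 25)) - 1*(-654)) - 1*20705/7 = ((347 - 95) + 654) - 20705/7 = (252 + 654) - 20705/7 = 906 - 20705/7 = -14363/7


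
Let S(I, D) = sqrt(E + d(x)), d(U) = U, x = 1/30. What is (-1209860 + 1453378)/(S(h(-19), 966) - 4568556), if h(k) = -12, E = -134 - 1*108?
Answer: -33375768600240/626151117761339 - 243518*I*sqrt(217770)/626151117761339 ≈ -0.053303 - 1.8149e-7*I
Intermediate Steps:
E = -242 (E = -134 - 108 = -242)
x = 1/30 ≈ 0.033333
S(I, D) = I*sqrt(217770)/30 (S(I, D) = sqrt(-242 + 1/30) = sqrt(-7259/30) = I*sqrt(217770)/30)
(-1209860 + 1453378)/(S(h(-19), 966) - 4568556) = (-1209860 + 1453378)/(I*sqrt(217770)/30 - 4568556) = 243518/(-4568556 + I*sqrt(217770)/30)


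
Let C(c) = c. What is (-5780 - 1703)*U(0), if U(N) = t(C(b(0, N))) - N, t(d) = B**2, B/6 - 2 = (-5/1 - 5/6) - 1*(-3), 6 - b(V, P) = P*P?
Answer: -187075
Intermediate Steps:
b(V, P) = 6 - P**2 (b(V, P) = 6 - P*P = 6 - P**2)
B = -5 (B = 12 + 6*((-5/1 - 5/6) - 1*(-3)) = 12 + 6*((-5*1 - 5*1/6) + 3) = 12 + 6*((-5 - 5/6) + 3) = 12 + 6*(-35/6 + 3) = 12 + 6*(-17/6) = 12 - 17 = -5)
t(d) = 25 (t(d) = (-5)**2 = 25)
U(N) = 25 - N
(-5780 - 1703)*U(0) = (-5780 - 1703)*(25 - 1*0) = -7483*(25 + 0) = -7483*25 = -187075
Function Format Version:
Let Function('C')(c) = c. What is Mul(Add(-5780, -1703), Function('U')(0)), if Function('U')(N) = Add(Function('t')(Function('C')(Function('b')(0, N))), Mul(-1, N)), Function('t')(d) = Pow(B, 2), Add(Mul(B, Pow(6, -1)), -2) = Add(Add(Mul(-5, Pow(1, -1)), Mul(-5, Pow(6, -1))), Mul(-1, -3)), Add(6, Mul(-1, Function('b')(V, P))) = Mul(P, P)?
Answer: -187075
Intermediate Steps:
Function('b')(V, P) = Add(6, Mul(-1, Pow(P, 2))) (Function('b')(V, P) = Add(6, Mul(-1, Mul(P, P))) = Add(6, Mul(-1, Pow(P, 2))))
B = -5 (B = Add(12, Mul(6, Add(Add(Mul(-5, Pow(1, -1)), Mul(-5, Pow(6, -1))), Mul(-1, -3)))) = Add(12, Mul(6, Add(Add(Mul(-5, 1), Mul(-5, Rational(1, 6))), 3))) = Add(12, Mul(6, Add(Add(-5, Rational(-5, 6)), 3))) = Add(12, Mul(6, Add(Rational(-35, 6), 3))) = Add(12, Mul(6, Rational(-17, 6))) = Add(12, -17) = -5)
Function('t')(d) = 25 (Function('t')(d) = Pow(-5, 2) = 25)
Function('U')(N) = Add(25, Mul(-1, N))
Mul(Add(-5780, -1703), Function('U')(0)) = Mul(Add(-5780, -1703), Add(25, Mul(-1, 0))) = Mul(-7483, Add(25, 0)) = Mul(-7483, 25) = -187075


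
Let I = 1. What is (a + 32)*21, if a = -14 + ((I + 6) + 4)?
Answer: 609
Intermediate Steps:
a = -3 (a = -14 + ((1 + 6) + 4) = -14 + (7 + 4) = -14 + 11 = -3)
(a + 32)*21 = (-3 + 32)*21 = 29*21 = 609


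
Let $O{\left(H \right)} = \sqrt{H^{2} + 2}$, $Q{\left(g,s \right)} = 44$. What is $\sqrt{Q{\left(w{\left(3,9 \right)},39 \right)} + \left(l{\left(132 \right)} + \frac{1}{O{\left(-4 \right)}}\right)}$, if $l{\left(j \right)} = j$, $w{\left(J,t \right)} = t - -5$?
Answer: $\frac{\sqrt{6336 + 6 \sqrt{2}}}{6} \approx 13.275$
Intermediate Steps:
$w{\left(J,t \right)} = 5 + t$ ($w{\left(J,t \right)} = t + 5 = 5 + t$)
$O{\left(H \right)} = \sqrt{2 + H^{2}}$
$\sqrt{Q{\left(w{\left(3,9 \right)},39 \right)} + \left(l{\left(132 \right)} + \frac{1}{O{\left(-4 \right)}}\right)} = \sqrt{44 + \left(132 + \frac{1}{\sqrt{2 + \left(-4\right)^{2}}}\right)} = \sqrt{44 + \left(132 + \frac{1}{\sqrt{2 + 16}}\right)} = \sqrt{44 + \left(132 + \frac{1}{\sqrt{18}}\right)} = \sqrt{44 + \left(132 + \frac{1}{3 \sqrt{2}}\right)} = \sqrt{44 + \left(132 + \frac{\sqrt{2}}{6}\right)} = \sqrt{176 + \frac{\sqrt{2}}{6}}$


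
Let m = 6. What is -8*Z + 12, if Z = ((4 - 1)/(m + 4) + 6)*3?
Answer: -696/5 ≈ -139.20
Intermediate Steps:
Z = 189/10 (Z = ((4 - 1)/(6 + 4) + 6)*3 = (3/10 + 6)*3 = (63/10)*3 = 189/10 ≈ 18.900)
-8*Z + 12 = -8*189/10 + 12 = -756/5 + 12 = -696/5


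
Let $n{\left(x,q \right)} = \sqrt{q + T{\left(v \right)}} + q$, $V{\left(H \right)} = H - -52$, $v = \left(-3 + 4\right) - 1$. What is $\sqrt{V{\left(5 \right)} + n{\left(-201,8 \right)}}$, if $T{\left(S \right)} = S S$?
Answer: $\sqrt{65 + 2 \sqrt{2}} \approx 8.2358$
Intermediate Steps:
$v = 0$ ($v = 1 - 1 = 0$)
$T{\left(S \right)} = S^{2}$
$V{\left(H \right)} = 52 + H$ ($V{\left(H \right)} = H + 52 = 52 + H$)
$n{\left(x,q \right)} = q + \sqrt{q}$ ($n{\left(x,q \right)} = \sqrt{q + 0^{2}} + q = \sqrt{q + 0} + q = \sqrt{q} + q = q + \sqrt{q}$)
$\sqrt{V{\left(5 \right)} + n{\left(-201,8 \right)}} = \sqrt{\left(52 + 5\right) + \left(8 + \sqrt{8}\right)} = \sqrt{57 + \left(8 + 2 \sqrt{2}\right)} = \sqrt{65 + 2 \sqrt{2}}$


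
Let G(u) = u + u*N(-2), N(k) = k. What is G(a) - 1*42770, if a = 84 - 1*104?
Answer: -42750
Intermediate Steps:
a = -20 (a = 84 - 104 = -20)
G(u) = -u (G(u) = u + u*(-2) = u - 2*u = -u)
G(a) - 1*42770 = -1*(-20) - 1*42770 = 20 - 42770 = -42750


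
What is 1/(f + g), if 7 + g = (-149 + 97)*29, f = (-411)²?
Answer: 1/167406 ≈ 5.9735e-6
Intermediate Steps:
f = 168921
g = -1515 (g = -7 + (-149 + 97)*29 = -7 - 52*29 = -7 - 1508 = -1515)
1/(f + g) = 1/(168921 - 1515) = 1/167406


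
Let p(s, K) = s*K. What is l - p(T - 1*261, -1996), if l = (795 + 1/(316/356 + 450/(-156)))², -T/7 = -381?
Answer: 116027251498177/21353641 ≈ 5.4336e+6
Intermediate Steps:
T = 2667 (T = -7*(-381) = 2667)
p(s, K) = K*s
l = 13479038447161/21353641 (l = (795 + 1/(316*(1/356) + 450*(-1/156)))² = (795 + 1/(79/89 - 75/26))² = (795 + 1/(-4621/2314))² = (795 - 2314/4621)² = (3671381/4621)² = 13479038447161/21353641 ≈ 6.3123e+5)
l - p(T - 1*261, -1996) = 13479038447161/21353641 - (-1996)*(2667 - 1*261) = 13479038447161/21353641 - (-1996)*(2667 - 261) = 13479038447161/21353641 - (-1996)*2406 = 13479038447161/21353641 - 1*(-4802376) = 13479038447161/21353641 + 4802376 = 116027251498177/21353641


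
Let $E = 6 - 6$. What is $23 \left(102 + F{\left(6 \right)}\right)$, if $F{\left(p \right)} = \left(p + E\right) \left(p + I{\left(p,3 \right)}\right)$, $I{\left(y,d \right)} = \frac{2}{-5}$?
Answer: $\frac{15594}{5} \approx 3118.8$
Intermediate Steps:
$I{\left(y,d \right)} = - \frac{2}{5}$ ($I{\left(y,d \right)} = 2 \left(- \frac{1}{5}\right) = - \frac{2}{5}$)
$E = 0$
$F{\left(p \right)} = p \left(- \frac{2}{5} + p\right)$ ($F{\left(p \right)} = \left(p + 0\right) \left(p - \frac{2}{5}\right) = p \left(- \frac{2}{5} + p\right)$)
$23 \left(102 + F{\left(6 \right)}\right) = 23 \left(102 + \frac{1}{5} \cdot 6 \left(-2 + 5 \cdot 6\right)\right) = 23 \left(102 + \frac{1}{5} \cdot 6 \left(-2 + 30\right)\right) = 23 \left(102 + \frac{1}{5} \cdot 6 \cdot 28\right) = 23 \left(102 + \frac{168}{5}\right) = 23 \cdot \frac{678}{5} = \frac{15594}{5}$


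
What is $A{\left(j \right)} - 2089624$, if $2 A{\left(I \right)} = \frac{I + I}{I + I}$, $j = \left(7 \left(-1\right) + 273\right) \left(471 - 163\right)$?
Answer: $- \frac{4179247}{2} \approx -2.0896 \cdot 10^{6}$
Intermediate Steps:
$j = 81928$ ($j = \left(-7 + 273\right) 308 = 266 \cdot 308 = 81928$)
$A{\left(I \right)} = \frac{1}{2}$ ($A{\left(I \right)} = \frac{\left(I + I\right) \frac{1}{I + I}}{2} = \frac{2 I \frac{1}{2 I}}{2} = \frac{1}{2} \cdot 1 = \frac{1}{2}$)
$A{\left(j \right)} - 2089624 = \frac{1}{2} - 2089624 = - \frac{4179247}{2}$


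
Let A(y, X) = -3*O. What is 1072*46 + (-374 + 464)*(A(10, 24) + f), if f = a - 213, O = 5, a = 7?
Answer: 29422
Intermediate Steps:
A(y, X) = -15 (A(y, X) = -3*5 = -15)
f = -206 (f = 7 - 213 = -206)
1072*46 + (-374 + 464)*(A(10, 24) + f) = 1072*46 + (-374 + 464)*(-15 - 206) = 49312 + 90*(-221) = 49312 - 19890 = 29422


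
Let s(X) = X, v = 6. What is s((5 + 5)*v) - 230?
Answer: -170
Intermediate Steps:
s((5 + 5)*v) - 230 = (5 + 5)*6 - 230 = 10*6 - 230 = 60 - 230 = -170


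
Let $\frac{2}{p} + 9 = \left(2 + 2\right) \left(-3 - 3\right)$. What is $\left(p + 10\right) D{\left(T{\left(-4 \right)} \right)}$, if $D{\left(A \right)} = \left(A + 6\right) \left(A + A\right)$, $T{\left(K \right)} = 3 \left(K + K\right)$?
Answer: $\frac{94464}{11} \approx 8587.6$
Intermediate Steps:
$T{\left(K \right)} = 6 K$ ($T{\left(K \right)} = 3 \cdot 2 K = 6 K$)
$D{\left(A \right)} = 2 A \left(6 + A\right)$ ($D{\left(A \right)} = \left(6 + A\right) 2 A = 2 A \left(6 + A\right)$)
$p = - \frac{2}{33}$ ($p = \frac{2}{-9 + \left(2 + 2\right) \left(-3 - 3\right)} = \frac{2}{-9 + 4 \left(-6\right)} = \frac{2}{-9 - 24} = \frac{2}{-33} = 2 \left(- \frac{1}{33}\right) = - \frac{2}{33} \approx -0.060606$)
$\left(p + 10\right) D{\left(T{\left(-4 \right)} \right)} = \left(- \frac{2}{33} + 10\right) 2 \cdot 6 \left(-4\right) \left(6 + 6 \left(-4\right)\right) = \frac{328 \cdot 2 \left(-24\right) \left(6 - 24\right)}{33} = \frac{328 \cdot 2 \left(-24\right) \left(-18\right)}{33} = \frac{328}{33} \cdot 864 = \frac{94464}{11}$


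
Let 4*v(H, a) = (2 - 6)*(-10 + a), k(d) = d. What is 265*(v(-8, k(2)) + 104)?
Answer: 29680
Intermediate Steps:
v(H, a) = 10 - a (v(H, a) = ((2 - 6)*(-10 + a))/4 = (-4*(-10 + a))/4 = (40 - 4*a)/4 = 10 - a)
265*(v(-8, k(2)) + 104) = 265*((10 - 1*2) + 104) = 265*((10 - 2) + 104) = 265*(8 + 104) = 265*112 = 29680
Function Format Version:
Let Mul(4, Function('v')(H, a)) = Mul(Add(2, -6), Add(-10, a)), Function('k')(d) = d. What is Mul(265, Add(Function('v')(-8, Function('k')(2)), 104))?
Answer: 29680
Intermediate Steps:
Function('v')(H, a) = Add(10, Mul(-1, a)) (Function('v')(H, a) = Mul(Rational(1, 4), Mul(Add(2, -6), Add(-10, a))) = Mul(Rational(1, 4), Mul(-4, Add(-10, a))) = Mul(Rational(1, 4), Add(40, Mul(-4, a))) = Add(10, Mul(-1, a)))
Mul(265, Add(Function('v')(-8, Function('k')(2)), 104)) = Mul(265, Add(Add(10, Mul(-1, 2)), 104)) = Mul(265, Add(Add(10, -2), 104)) = Mul(265, Add(8, 104)) = Mul(265, 112) = 29680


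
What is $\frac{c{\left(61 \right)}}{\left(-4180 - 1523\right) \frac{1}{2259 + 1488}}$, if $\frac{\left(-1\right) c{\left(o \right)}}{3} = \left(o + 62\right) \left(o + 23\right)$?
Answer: $\frac{38714004}{1901} \approx 20365.0$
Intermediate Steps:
$c{\left(o \right)} = - 3 \left(23 + o\right) \left(62 + o\right)$ ($c{\left(o \right)} = - 3 \left(o + 62\right) \left(o + 23\right) = - 3 \left(62 + o\right) \left(23 + o\right) = - 3 \left(23 + o\right) \left(62 + o\right)$)
$\frac{c{\left(61 \right)}}{\left(-4180 - 1523\right) \frac{1}{2259 + 1488}} = \frac{-4278 - 15555 - 3 \cdot 61^{2}}{\left(-4180 - 1523\right) \frac{1}{2259 + 1488}} = \frac{-4278 - 15555 - 11163}{\left(-5703\right) \frac{1}{3747}} = - \frac{30996}{- \frac{1901}{1249}} = \left(-30996\right) \left(- \frac{1249}{1901}\right) = \frac{38714004}{1901}$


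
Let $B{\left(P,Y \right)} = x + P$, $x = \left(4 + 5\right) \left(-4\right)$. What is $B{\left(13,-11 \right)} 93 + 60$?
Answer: $-2079$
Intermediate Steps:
$x = -36$ ($x = 9 \left(-4\right) = -36$)
$B{\left(P,Y \right)} = -36 + P$
$B{\left(13,-11 \right)} 93 + 60 = \left(-36 + 13\right) 93 + 60 = \left(-23\right) 93 + 60 = -2139 + 60 = -2079$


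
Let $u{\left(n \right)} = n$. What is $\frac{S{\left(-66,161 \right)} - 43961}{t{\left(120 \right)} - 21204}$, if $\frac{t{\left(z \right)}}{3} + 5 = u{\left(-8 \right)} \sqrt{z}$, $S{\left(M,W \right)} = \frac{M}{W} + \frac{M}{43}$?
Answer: $\frac{2152706218091}{1038858090081} - \frac{4869687472 \sqrt{30}}{1038858090081} \approx 2.0465$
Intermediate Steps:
$S{\left(M,W \right)} = \frac{M}{43} + \frac{M}{W}$ ($S{\left(M,W \right)} = \frac{M}{W} + M \frac{1}{43} = \frac{M}{W} + \frac{M}{43} = \frac{M}{43} + \frac{M}{W}$)
$t{\left(z \right)} = -15 - 24 \sqrt{z}$ ($t{\left(z \right)} = -15 + 3 \left(- 8 \sqrt{z}\right) = -15 - 24 \sqrt{z}$)
$\frac{S{\left(-66,161 \right)} - 43961}{t{\left(120 \right)} - 21204} = \frac{\left(\frac{1}{43} \left(-66\right) - \frac{66}{161}\right) - 43961}{\left(-15 - 24 \sqrt{120}\right) - 21204} = \frac{\left(- \frac{66}{43} - \frac{66}{161}\right) - 43961}{\left(-15 - 24 \cdot 2 \sqrt{30}\right) - 21204} = \frac{\left(- \frac{66}{43} - \frac{66}{161}\right) - 43961}{\left(-15 - 48 \sqrt{30}\right) - 21204} = \frac{- \frac{13464}{6923} - 43961}{-21219 - 48 \sqrt{30}} = - \frac{304355467}{6923 \left(-21219 - 48 \sqrt{30}\right)}$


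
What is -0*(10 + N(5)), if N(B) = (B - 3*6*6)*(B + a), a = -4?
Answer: 0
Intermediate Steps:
N(B) = (-108 + B)*(-4 + B) (N(B) = (B - 3*6*6)*(B - 4) = (B - 18*6)*(-4 + B) = (B - 108)*(-4 + B) = (-108 + B)*(-4 + B))
-0*(10 + N(5)) = -0*(10 + (432 + 5² - 112*5)) = -0*(10 + (432 + 25 - 560)) = -0*(10 - 103) = -0*(-93) = -72*0 = 0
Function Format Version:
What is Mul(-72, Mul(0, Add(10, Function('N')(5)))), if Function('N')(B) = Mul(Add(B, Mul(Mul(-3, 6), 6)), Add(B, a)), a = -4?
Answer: 0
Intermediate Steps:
Function('N')(B) = Mul(Add(-108, B), Add(-4, B)) (Function('N')(B) = Mul(Add(B, Mul(Mul(-3, 6), 6)), Add(B, -4)) = Mul(Add(B, Mul(-18, 6)), Add(-4, B)) = Mul(Add(B, -108), Add(-4, B)) = Mul(Add(-108, B), Add(-4, B)))
Mul(-72, Mul(0, Add(10, Function('N')(5)))) = Mul(-72, Mul(0, Add(10, Add(432, Pow(5, 2), Mul(-112, 5))))) = Mul(-72, Mul(0, Add(10, Add(432, 25, -560)))) = Mul(-72, Mul(0, Add(10, -103))) = Mul(-72, Mul(0, -93)) = Mul(-72, 0) = 0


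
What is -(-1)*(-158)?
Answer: -158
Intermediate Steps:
-(-1)*(-158) = -1*158 = -158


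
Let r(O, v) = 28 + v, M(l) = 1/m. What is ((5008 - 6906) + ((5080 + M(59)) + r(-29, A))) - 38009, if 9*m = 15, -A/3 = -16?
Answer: -173752/5 ≈ -34750.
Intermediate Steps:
A = 48 (A = -3*(-16) = 48)
m = 5/3 (m = (1/9)*15 = 5/3 ≈ 1.6667)
M(l) = 3/5 (M(l) = 1/(5/3) = 3/5)
((5008 - 6906) + ((5080 + M(59)) + r(-29, A))) - 38009 = ((5008 - 6906) + ((5080 + 3/5) + (28 + 48))) - 38009 = (-1898 + (25403/5 + 76)) - 38009 = (-1898 + 25783/5) - 38009 = 16293/5 - 38009 = -173752/5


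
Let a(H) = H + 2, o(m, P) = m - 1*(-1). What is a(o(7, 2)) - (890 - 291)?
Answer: -589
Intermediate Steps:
o(m, P) = 1 + m (o(m, P) = m + 1 = 1 + m)
a(H) = 2 + H
a(o(7, 2)) - (890 - 291) = (2 + (1 + 7)) - (890 - 291) = (2 + 8) - 1*599 = 10 - 599 = -589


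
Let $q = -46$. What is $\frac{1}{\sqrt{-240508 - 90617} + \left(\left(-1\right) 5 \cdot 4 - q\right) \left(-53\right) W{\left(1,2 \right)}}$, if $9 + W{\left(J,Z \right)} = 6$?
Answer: $\frac{1378}{5807027} - \frac{5 i \sqrt{13245}}{17421081} \approx 0.0002373 - 3.3031 \cdot 10^{-5} i$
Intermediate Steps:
$W{\left(J,Z \right)} = -3$ ($W{\left(J,Z \right)} = -9 + 6 = -3$)
$\frac{1}{\sqrt{-240508 - 90617} + \left(\left(-1\right) 5 \cdot 4 - q\right) \left(-53\right) W{\left(1,2 \right)}} = \frac{1}{\sqrt{-240508 - 90617} + \left(\left(-1\right) 5 \cdot 4 - -46\right) \left(-53\right) \left(-3\right)} = \frac{1}{\sqrt{-331125} + \left(\left(-5\right) 4 + 46\right) \left(-53\right) \left(-3\right)} = \frac{1}{5 i \sqrt{13245} + \left(-20 + 46\right) \left(-53\right) \left(-3\right)} = \frac{1}{5 i \sqrt{13245} + 26 \left(-53\right) \left(-3\right)} = \frac{1}{5 i \sqrt{13245} - -4134} = \frac{1}{5 i \sqrt{13245} + 4134} = \frac{1}{4134 + 5 i \sqrt{13245}}$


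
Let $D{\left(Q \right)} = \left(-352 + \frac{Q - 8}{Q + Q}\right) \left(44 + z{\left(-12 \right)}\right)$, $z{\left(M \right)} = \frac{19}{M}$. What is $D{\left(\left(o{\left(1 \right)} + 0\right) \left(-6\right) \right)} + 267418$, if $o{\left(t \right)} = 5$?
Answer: $\frac{90905111}{360} \approx 2.5251 \cdot 10^{5}$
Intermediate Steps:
$D{\left(Q \right)} = - \frac{44792}{3} + \frac{509 \left(-8 + Q\right)}{24 Q}$ ($D{\left(Q \right)} = \left(-352 + \frac{Q - 8}{Q + Q}\right) \left(44 + \frac{19}{-12}\right) = \left(-352 + \frac{-8 + Q}{2 Q}\right) \left(44 + 19 \left(- \frac{1}{12}\right)\right) = \left(-352 + \left(-8 + Q\right) \frac{1}{2 Q}\right) \left(44 - \frac{19}{12}\right) = \left(-352 + \frac{-8 + Q}{2 Q}\right) \frac{509}{12} = - \frac{44792}{3} + \frac{509 \left(-8 + Q\right)}{24 Q}$)
$D{\left(\left(o{\left(1 \right)} + 0\right) \left(-6\right) \right)} + 267418 = \frac{509 \left(-8 - 703 \left(5 + 0\right) \left(-6\right)\right)}{24 \left(5 + 0\right) \left(-6\right)} + 267418 = \frac{509 \left(-8 - 703 \cdot 5 \left(-6\right)\right)}{24 \cdot 5 \left(-6\right)} + 267418 = \frac{509 \left(-8 - -21090\right)}{24 \left(-30\right)} + 267418 = \frac{509}{24} \left(- \frac{1}{30}\right) \left(-8 + 21090\right) + 267418 = \frac{509}{24} \left(- \frac{1}{30}\right) 21082 + 267418 = - \frac{5365369}{360} + 267418 = \frac{90905111}{360}$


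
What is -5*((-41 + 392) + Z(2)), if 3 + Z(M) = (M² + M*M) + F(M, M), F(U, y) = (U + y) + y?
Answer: -1810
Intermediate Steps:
F(U, y) = U + 2*y
Z(M) = -3 + 2*M² + 3*M (Z(M) = -3 + ((M² + M*M) + (M + 2*M)) = -3 + ((M² + M²) + 3*M) = -3 + (2*M² + 3*M) = -3 + 2*M² + 3*M)
-5*((-41 + 392) + Z(2)) = -5*((-41 + 392) + (-3 + 2*2² + 3*2)) = -5*(351 + (-3 + 2*4 + 6)) = -5*(351 + (-3 + 8 + 6)) = -5*(351 + 11) = -5*362 = -1810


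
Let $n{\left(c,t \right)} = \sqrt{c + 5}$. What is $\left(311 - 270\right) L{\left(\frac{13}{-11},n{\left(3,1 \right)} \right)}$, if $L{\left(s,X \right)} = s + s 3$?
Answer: $- \frac{2132}{11} \approx -193.82$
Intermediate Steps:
$n{\left(c,t \right)} = \sqrt{5 + c}$
$L{\left(s,X \right)} = 4 s$ ($L{\left(s,X \right)} = s + 3 s = 4 s$)
$\left(311 - 270\right) L{\left(\frac{13}{-11},n{\left(3,1 \right)} \right)} = \left(311 - 270\right) 4 \frac{13}{-11} = 41 \cdot 4 \cdot 13 \left(- \frac{1}{11}\right) = 41 \cdot 4 \left(- \frac{13}{11}\right) = 41 \left(- \frac{52}{11}\right) = - \frac{2132}{11}$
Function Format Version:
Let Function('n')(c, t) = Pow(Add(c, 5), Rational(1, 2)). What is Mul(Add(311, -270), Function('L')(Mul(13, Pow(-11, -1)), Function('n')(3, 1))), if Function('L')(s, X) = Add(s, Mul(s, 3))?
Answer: Rational(-2132, 11) ≈ -193.82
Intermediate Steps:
Function('n')(c, t) = Pow(Add(5, c), Rational(1, 2))
Function('L')(s, X) = Mul(4, s) (Function('L')(s, X) = Add(s, Mul(3, s)) = Mul(4, s))
Mul(Add(311, -270), Function('L')(Mul(13, Pow(-11, -1)), Function('n')(3, 1))) = Mul(Add(311, -270), Mul(4, Mul(13, Pow(-11, -1)))) = Mul(41, Mul(4, Mul(13, Rational(-1, 11)))) = Mul(41, Mul(4, Rational(-13, 11))) = Mul(41, Rational(-52, 11)) = Rational(-2132, 11)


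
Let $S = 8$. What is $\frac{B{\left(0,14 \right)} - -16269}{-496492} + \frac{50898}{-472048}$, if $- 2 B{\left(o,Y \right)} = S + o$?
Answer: $- \frac{4118538817}{29296006952} \approx -0.14058$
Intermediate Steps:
$B{\left(o,Y \right)} = -4 - \frac{o}{2}$ ($B{\left(o,Y \right)} = - \frac{8 + o}{2} = -4 - \frac{o}{2}$)
$\frac{B{\left(0,14 \right)} - -16269}{-496492} + \frac{50898}{-472048} = \frac{\left(-4 - 0\right) - -16269}{-496492} + \frac{50898}{-472048} = \left(\left(-4 + 0\right) + 16269\right) \left(- \frac{1}{496492}\right) + 50898 \left(- \frac{1}{472048}\right) = \left(-4 + 16269\right) \left(- \frac{1}{496492}\right) - \frac{25449}{236024} = 16265 \left(- \frac{1}{496492}\right) - \frac{25449}{236024} = - \frac{16265}{496492} - \frac{25449}{236024} = - \frac{4118538817}{29296006952}$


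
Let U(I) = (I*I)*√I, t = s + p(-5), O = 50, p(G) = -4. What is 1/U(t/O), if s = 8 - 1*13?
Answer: -12500*I*√2/243 ≈ -72.748*I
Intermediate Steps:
s = -5 (s = 8 - 13 = -5)
t = -9 (t = -5 - 4 = -9)
U(I) = I^(5/2) (U(I) = I²*√I = I^(5/2))
1/U(t/O) = 1/((-9/50)^(5/2)) = 1/(243*I*√2/25000) = -12500*I*√2/243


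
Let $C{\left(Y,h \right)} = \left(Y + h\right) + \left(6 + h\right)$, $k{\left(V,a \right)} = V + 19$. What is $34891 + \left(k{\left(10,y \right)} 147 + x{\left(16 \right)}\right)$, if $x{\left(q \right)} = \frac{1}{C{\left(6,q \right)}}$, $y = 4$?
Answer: $\frac{1722777}{44} \approx 39154.0$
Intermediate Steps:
$k{\left(V,a \right)} = 19 + V$
$C{\left(Y,h \right)} = 6 + Y + 2 h$
$x{\left(q \right)} = \frac{1}{12 + 2 q}$ ($x{\left(q \right)} = \frac{1}{6 + 6 + 2 q} = \frac{1}{12 + 2 q}$)
$34891 + \left(k{\left(10,y \right)} 147 + x{\left(16 \right)}\right) = 34891 + \left(\left(19 + 10\right) 147 + \frac{1}{2 \left(6 + 16\right)}\right) = 34891 + \left(29 \cdot 147 + \frac{1}{2 \cdot 22}\right) = 34891 + \left(4263 + \frac{1}{2} \cdot \frac{1}{22}\right) = 34891 + \left(4263 + \frac{1}{44}\right) = 34891 + \frac{187573}{44} = \frac{1722777}{44}$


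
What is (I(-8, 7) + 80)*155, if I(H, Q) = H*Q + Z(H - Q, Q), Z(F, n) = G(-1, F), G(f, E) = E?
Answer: 1395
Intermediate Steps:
Z(F, n) = F
I(H, Q) = H - Q + H*Q (I(H, Q) = H*Q + (H - Q) = H - Q + H*Q)
(I(-8, 7) + 80)*155 = ((-8 - 1*7 - 8*7) + 80)*155 = ((-8 - 7 - 56) + 80)*155 = (-71 + 80)*155 = 9*155 = 1395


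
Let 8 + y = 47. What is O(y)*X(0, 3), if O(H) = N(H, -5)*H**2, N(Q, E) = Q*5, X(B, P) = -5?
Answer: -1482975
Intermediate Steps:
N(Q, E) = 5*Q
y = 39 (y = -8 + 47 = 39)
O(H) = 5*H**3 (O(H) = (5*H)*H**2 = 5*H**3)
O(y)*X(0, 3) = (5*39**3)*(-5) = (5*59319)*(-5) = 296595*(-5) = -1482975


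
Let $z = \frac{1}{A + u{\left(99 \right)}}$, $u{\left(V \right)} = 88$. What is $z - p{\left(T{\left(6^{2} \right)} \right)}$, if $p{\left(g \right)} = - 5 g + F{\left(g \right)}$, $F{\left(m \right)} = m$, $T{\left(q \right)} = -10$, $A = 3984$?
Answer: $- \frac{162879}{4072} \approx -40.0$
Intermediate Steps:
$p{\left(g \right)} = - 4 g$ ($p{\left(g \right)} = - 5 g + g = - 4 g$)
$z = \frac{1}{4072}$ ($z = \frac{1}{3984 + 88} = \frac{1}{4072} \approx 0.00024558$)
$z - p{\left(T{\left(6^{2} \right)} \right)} = \frac{1}{4072} - \left(-4\right) \left(-10\right) = \frac{1}{4072} - 40 = - \frac{162879}{4072}$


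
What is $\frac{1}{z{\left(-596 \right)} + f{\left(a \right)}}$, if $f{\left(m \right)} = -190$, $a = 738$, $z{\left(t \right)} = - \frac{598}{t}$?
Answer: $- \frac{298}{56321} \approx -0.0052911$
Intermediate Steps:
$\frac{1}{z{\left(-596 \right)} + f{\left(a \right)}} = \frac{1}{- \frac{598}{-596} - 190} = \frac{1}{\left(-598\right) \left(- \frac{1}{596}\right) - 190} = \frac{1}{\frac{299}{298} - 190} = \frac{1}{- \frac{56321}{298}} = - \frac{298}{56321}$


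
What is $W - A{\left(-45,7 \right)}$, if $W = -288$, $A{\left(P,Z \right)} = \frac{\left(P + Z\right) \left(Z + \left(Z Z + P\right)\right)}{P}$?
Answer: $- \frac{13378}{45} \approx -297.29$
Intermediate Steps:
$A{\left(P,Z \right)} = \frac{\left(P + Z\right) \left(P + Z + Z^{2}\right)}{P}$ ($A{\left(P,Z \right)} = \frac{\left(P + Z\right) \left(Z + \left(Z^{2} + P\right)\right)}{P} = \frac{\left(P + Z\right) \left(Z + \left(P + Z^{2}\right)\right)}{P} = \frac{\left(P + Z\right) \left(P + Z + Z^{2}\right)}{P}$)
$W - A{\left(-45,7 \right)} = -288 - \frac{7^{2} + 7^{3} - 45 \left(-45 + 7^{2} + 2 \cdot 7\right)}{-45} = -288 - - \frac{49 + 343 - 45 \left(-45 + 49 + 14\right)}{45} = -288 - - \frac{49 + 343 - 810}{45} = -288 - \left(- \frac{1}{45}\right) \left(-418\right) = -288 - \frac{418}{45} = - \frac{13378}{45}$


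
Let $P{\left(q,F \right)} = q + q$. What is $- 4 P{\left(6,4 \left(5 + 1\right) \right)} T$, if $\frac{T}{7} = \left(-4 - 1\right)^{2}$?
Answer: $-8400$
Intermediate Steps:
$P{\left(q,F \right)} = 2 q$
$T = 175$ ($T = 7 \left(-4 - 1\right)^{2} = 7 \left(-5\right)^{2} = 7 \cdot 25 = 175$)
$- 4 P{\left(6,4 \left(5 + 1\right) \right)} T = - 4 \cdot 2 \cdot 6 \cdot 175 = \left(-4\right) 12 \cdot 175 = \left(-48\right) 175 = -8400$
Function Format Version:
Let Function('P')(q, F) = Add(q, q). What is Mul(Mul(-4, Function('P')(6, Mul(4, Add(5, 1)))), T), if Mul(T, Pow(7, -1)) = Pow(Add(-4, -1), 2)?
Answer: -8400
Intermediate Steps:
Function('P')(q, F) = Mul(2, q)
T = 175 (T = Mul(7, Pow(Add(-4, -1), 2)) = Mul(7, Pow(-5, 2)) = Mul(7, 25) = 175)
Mul(Mul(-4, Function('P')(6, Mul(4, Add(5, 1)))), T) = Mul(Mul(-4, Mul(2, 6)), 175) = Mul(Mul(-4, 12), 175) = Mul(-48, 175) = -8400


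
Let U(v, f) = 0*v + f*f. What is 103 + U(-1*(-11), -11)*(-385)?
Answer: -46482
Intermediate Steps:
U(v, f) = f**2 (U(v, f) = 0 + f**2 = f**2)
103 + U(-1*(-11), -11)*(-385) = 103 + (-11)**2*(-385) = 103 + 121*(-385) = 103 - 46585 = -46482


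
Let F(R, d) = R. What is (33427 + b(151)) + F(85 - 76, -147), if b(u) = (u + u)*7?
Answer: 35550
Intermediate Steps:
b(u) = 14*u (b(u) = (2*u)*7 = 14*u)
(33427 + b(151)) + F(85 - 76, -147) = (33427 + 14*151) + (85 - 76) = (33427 + 2114) + 9 = 35541 + 9 = 35550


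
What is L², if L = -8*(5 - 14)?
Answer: 5184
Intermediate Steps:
L = 72 (L = -8*(-9) = 72)
L² = 72² = 5184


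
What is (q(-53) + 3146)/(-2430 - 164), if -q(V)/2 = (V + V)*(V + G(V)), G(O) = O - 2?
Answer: 9875/1297 ≈ 7.6137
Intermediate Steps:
G(O) = -2 + O
q(V) = -4*V*(-2 + 2*V) (q(V) = -2*(V + V)*(V + (-2 + V)) = -2*2*V*(-2 + 2*V) = -4*V*(-2 + 2*V))
(q(-53) + 3146)/(-2430 - 164) = (8*(-53)*(1 - 1*(-53)) + 3146)/(-2430 - 164) = (8*(-53)*(1 + 53) + 3146)/(-2594) = (8*(-53)*54 + 3146)*(-1/2594) = (-22896 + 3146)*(-1/2594) = -19750*(-1/2594) = 9875/1297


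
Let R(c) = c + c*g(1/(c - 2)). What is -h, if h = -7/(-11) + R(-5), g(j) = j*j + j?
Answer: 2022/539 ≈ 3.7514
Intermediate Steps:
g(j) = j + j² (g(j) = j² + j = j + j²)
R(c) = c + c*(1 + 1/(-2 + c))/(-2 + c) (R(c) = c + c*((1 + 1/(c - 2))/(c - 2)) = c + c*((1 + 1/(-2 + c))/(-2 + c)) = c + c*(1 + 1/(-2 + c))/(-2 + c))
h = -2022/539 (h = -7/(-11) - 5*(-1 - 5 + (-2 - 5)²)/(-2 - 5)² = -7*(-1/11) - 5*(-1 - 5 + (-7)²)/(-7)² = 7/11 - 5*1/49*(-1 - 5 + 49) = 7/11 - 5*1/49*43 = 7/11 - 215/49 = -2022/539 ≈ -3.7514)
-h = -1*(-2022/539) = 2022/539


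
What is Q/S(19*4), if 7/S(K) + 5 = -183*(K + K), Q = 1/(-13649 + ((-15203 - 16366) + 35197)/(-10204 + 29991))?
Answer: 550494127/1890483945 ≈ 0.29119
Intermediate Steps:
Q = -19787/270069135 (Q = 1/(-13649 + (-31569 + 35197)/19787) = 1/(-13649 + 3628*(1/19787)) = 1/(-13649 + 3628/19787) = 1/(-270069135/19787) = -19787/270069135 ≈ -7.3266e-5)
S(K) = 7/(-5 - 366*K) (S(K) = 7/(-5 - 183*(K + K)) = 7/(-5 - 366*K))
Q/S(19*4) = -19787/(270069135*((-7/(5 + 366*(19*4))))) = -19787/(270069135*((-7/(5 + 366*76)))) = -19787/(270069135*((-7/(5 + 27816)))) = -19787/(270069135*((-7/27821))) = -19787/(270069135*((-7*1/27821))) = -19787/(270069135*(-7/27821)) = -19787/270069135*(-27821/7) = 550494127/1890483945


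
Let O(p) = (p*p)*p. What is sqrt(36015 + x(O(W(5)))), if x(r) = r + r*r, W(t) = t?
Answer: sqrt(51765) ≈ 227.52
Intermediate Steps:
O(p) = p**3 (O(p) = p**2*p = p**3)
x(r) = r + r**2
sqrt(36015 + x(O(W(5)))) = sqrt(36015 + 5**3*(1 + 5**3)) = sqrt(36015 + 125*(1 + 125)) = sqrt(36015 + 125*126) = sqrt(36015 + 15750) = sqrt(51765)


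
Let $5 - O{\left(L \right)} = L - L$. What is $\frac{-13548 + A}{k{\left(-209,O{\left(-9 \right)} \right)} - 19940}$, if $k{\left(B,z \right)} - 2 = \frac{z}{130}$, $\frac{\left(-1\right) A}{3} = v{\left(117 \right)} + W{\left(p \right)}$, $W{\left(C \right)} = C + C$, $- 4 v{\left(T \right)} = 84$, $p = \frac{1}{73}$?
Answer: $\frac{25594686}{37842251} \approx 0.67635$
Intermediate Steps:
$O{\left(L \right)} = 5$ ($O{\left(L \right)} = 5 - \left(L - L\right) = 5 - 0 = 5 + 0 = 5$)
$p = \frac{1}{73} \approx 0.013699$
$v{\left(T \right)} = -21$ ($v{\left(T \right)} = \left(- \frac{1}{4}\right) 84 = -21$)
$W{\left(C \right)} = 2 C$
$A = \frac{4593}{73}$ ($A = - 3 \left(-21 + 2 \cdot \frac{1}{73}\right) = - 3 \left(-21 + \frac{2}{73}\right) = \left(-3\right) \left(- \frac{1531}{73}\right) = \frac{4593}{73} \approx 62.918$)
$k{\left(B,z \right)} = 2 + \frac{z}{130}$
$\frac{-13548 + A}{k{\left(-209,O{\left(-9 \right)} \right)} - 19940} = \frac{-13548 + \frac{4593}{73}}{\left(2 + \frac{1}{130} \cdot 5\right) - 19940} = - \frac{984411}{73 \left(\left(2 + \frac{1}{26}\right) - 19940\right)} = - \frac{984411}{73 \left(\frac{53}{26} - 19940\right)} = - \frac{984411}{73 \left(- \frac{518387}{26}\right)} = \left(- \frac{984411}{73}\right) \left(- \frac{26}{518387}\right) = \frac{25594686}{37842251}$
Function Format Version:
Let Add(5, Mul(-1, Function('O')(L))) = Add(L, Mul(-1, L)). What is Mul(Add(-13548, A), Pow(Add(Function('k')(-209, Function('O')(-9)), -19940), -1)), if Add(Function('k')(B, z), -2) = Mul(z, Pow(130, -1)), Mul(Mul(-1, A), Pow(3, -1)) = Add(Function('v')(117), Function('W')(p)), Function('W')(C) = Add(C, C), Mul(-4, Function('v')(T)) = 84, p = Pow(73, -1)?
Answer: Rational(25594686, 37842251) ≈ 0.67635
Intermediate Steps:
Function('O')(L) = 5 (Function('O')(L) = Add(5, Mul(-1, Add(L, Mul(-1, L)))) = Add(5, Mul(-1, 0)) = Add(5, 0) = 5)
p = Rational(1, 73) ≈ 0.013699
Function('v')(T) = -21 (Function('v')(T) = Mul(Rational(-1, 4), 84) = -21)
Function('W')(C) = Mul(2, C)
A = Rational(4593, 73) (A = Mul(-3, Add(-21, Mul(2, Rational(1, 73)))) = Mul(-3, Add(-21, Rational(2, 73))) = Mul(-3, Rational(-1531, 73)) = Rational(4593, 73) ≈ 62.918)
Function('k')(B, z) = Add(2, Mul(Rational(1, 130), z)) (Function('k')(B, z) = Add(2, Mul(z, Pow(130, -1))) = Add(2, Mul(z, Rational(1, 130))) = Add(2, Mul(Rational(1, 130), z)))
Mul(Add(-13548, A), Pow(Add(Function('k')(-209, Function('O')(-9)), -19940), -1)) = Mul(Add(-13548, Rational(4593, 73)), Pow(Add(Add(2, Mul(Rational(1, 130), 5)), -19940), -1)) = Mul(Rational(-984411, 73), Pow(Add(Add(2, Rational(1, 26)), -19940), -1)) = Mul(Rational(-984411, 73), Pow(Add(Rational(53, 26), -19940), -1)) = Mul(Rational(-984411, 73), Pow(Rational(-518387, 26), -1)) = Mul(Rational(-984411, 73), Rational(-26, 518387)) = Rational(25594686, 37842251)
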